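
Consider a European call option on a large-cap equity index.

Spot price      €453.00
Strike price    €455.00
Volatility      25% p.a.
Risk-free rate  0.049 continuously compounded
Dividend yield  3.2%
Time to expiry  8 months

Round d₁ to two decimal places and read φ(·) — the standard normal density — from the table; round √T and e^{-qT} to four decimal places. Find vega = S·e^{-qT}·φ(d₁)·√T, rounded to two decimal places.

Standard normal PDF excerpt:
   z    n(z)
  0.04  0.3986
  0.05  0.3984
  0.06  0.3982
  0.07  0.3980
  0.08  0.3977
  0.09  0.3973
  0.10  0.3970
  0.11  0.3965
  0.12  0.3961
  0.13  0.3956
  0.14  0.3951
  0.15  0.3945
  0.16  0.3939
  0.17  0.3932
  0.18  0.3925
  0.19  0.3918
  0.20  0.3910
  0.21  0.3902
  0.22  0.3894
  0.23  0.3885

143.05

σ√T = 0.25·√0.6667 = 0.2041
d₁ = [ln(453/455) + (0.049 − 0.032 + ½·0.25²)·0.6667] / (σ√T) = (-0.0044 + 0.0322) / 0.2041 = 0.1360 ≈ 0.14
√T = √0.6667 = 0.8165
φ(d₁) = φ(0.14) = 0.3951
exp(−qT) = exp(−0.032·0.6667) = 0.9789
vega = S·exp(−qT)·φ(d₁)·√T = 453·0.9789·0.3951·0.8165 = 143.0539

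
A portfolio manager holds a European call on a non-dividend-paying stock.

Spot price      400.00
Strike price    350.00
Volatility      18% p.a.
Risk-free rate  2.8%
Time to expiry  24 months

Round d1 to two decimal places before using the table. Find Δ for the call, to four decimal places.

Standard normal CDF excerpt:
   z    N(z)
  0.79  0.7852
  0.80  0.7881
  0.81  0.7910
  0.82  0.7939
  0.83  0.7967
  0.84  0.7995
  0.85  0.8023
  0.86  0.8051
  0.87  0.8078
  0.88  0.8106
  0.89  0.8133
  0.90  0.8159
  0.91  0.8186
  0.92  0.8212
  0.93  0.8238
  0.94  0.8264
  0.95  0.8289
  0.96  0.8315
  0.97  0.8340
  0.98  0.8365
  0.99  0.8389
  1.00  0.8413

T = 2;  σ√T = 0.2546
d₁ = [ln(400/350) + (0.028 + ½·0.18²)·2] / (σ√T) = (0.1335 + 0.0884) / 0.2546 = 0.8718 ≈ 0.87
N(d₁) = N(0.87) = 0.8078
Δ_call = N(d₁) = 0.8078

0.8078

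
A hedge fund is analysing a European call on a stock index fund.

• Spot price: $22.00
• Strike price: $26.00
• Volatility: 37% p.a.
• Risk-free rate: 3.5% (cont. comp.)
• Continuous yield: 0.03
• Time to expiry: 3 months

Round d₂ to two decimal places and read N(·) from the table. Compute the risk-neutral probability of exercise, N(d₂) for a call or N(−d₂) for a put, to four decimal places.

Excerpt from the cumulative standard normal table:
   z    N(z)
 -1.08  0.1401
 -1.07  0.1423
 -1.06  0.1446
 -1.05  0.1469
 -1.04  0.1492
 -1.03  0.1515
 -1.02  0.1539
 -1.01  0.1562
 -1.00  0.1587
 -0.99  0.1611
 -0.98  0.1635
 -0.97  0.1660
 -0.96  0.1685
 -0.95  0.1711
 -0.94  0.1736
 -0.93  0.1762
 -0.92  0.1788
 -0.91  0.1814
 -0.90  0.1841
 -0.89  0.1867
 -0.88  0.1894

0.1611

T = 0.25;  σ√T = 0.1850
d₁ = [ln(22/26) + (0.035 − 0.03 + ½·0.37²)·0.25] / (σ√T) = (-0.1671 + 0.0184) / 0.1850 = -0.8037 which rounds to -0.80
d₂ = -0.8037 − 0.1850 = -0.9887 which rounds to -0.99
Risk-neutral Pr[S_T > K] = N(d₂) = N(-0.99) = 0.1611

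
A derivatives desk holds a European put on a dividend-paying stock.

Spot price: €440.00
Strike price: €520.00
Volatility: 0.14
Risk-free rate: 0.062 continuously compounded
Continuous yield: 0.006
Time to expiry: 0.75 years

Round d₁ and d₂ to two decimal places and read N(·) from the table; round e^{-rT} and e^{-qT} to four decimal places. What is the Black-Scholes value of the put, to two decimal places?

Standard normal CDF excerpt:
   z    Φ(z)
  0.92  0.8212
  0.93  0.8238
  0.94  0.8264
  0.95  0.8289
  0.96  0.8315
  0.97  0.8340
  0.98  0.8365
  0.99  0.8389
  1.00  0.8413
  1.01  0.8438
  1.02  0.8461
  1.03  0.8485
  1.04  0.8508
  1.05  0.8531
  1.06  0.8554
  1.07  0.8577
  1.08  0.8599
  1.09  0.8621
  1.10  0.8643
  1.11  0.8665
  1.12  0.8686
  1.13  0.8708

€62.63

σ√T = 0.14 × 0.8660 = 0.1212
d₁ = [ln(440/520) + (0.062 − 0.006 + ½·0.14²)·0.75] / (σ√T) = (-0.1671 + 0.0493) / 0.1212 = -0.9708 which rounds to -0.97
d₂ = -0.9708 − 0.1212 = -1.0921 which rounds to -1.09
e^(−qT) = e^(−0.006·0.75) = 0.9955;  e^(−rT) = e^(−0.062·0.75) = 0.9546
N(−d₂) = N(1.09) = 0.8621;  N(−d₁) = N(0.97) = 0.8340
P = 520·0.9546·0.8621 − 440·0.9955·0.8340 = 427.9395 − 365.3087 = 62.6309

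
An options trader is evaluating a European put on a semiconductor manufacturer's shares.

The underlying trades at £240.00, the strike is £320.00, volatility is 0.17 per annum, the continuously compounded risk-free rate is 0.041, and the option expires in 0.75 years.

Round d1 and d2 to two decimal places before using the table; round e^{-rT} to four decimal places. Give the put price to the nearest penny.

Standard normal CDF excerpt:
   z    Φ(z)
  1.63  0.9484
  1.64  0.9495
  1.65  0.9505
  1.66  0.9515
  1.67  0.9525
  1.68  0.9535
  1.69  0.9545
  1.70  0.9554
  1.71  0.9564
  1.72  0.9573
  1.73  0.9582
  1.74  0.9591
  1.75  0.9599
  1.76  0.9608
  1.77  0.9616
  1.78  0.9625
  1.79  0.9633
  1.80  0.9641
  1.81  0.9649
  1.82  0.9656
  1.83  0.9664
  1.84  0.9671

£71.03

σ√T = 0.17 × 0.8660 = 0.1472
d₁ = [ln(240/320) + (0.041 + 0.17²/2)·0.75] / 0.1472 = [-0.2877 + 0.0416] / 0.1472 = -1.6716 → -1.67
d₂ = d₁ − σ√T = -1.6716 − 0.1472 = -1.8188 → -1.82
exp(−rT) = exp(−0.041·0.75) = 0.9697
N(−d₂) = N(1.82) = 0.9656;  N(−d₁) = N(1.67) = 0.9525
P = 320·0.9697·0.9656 − 240·0.9525 = 299.6295 − 228.6000 = 71.0295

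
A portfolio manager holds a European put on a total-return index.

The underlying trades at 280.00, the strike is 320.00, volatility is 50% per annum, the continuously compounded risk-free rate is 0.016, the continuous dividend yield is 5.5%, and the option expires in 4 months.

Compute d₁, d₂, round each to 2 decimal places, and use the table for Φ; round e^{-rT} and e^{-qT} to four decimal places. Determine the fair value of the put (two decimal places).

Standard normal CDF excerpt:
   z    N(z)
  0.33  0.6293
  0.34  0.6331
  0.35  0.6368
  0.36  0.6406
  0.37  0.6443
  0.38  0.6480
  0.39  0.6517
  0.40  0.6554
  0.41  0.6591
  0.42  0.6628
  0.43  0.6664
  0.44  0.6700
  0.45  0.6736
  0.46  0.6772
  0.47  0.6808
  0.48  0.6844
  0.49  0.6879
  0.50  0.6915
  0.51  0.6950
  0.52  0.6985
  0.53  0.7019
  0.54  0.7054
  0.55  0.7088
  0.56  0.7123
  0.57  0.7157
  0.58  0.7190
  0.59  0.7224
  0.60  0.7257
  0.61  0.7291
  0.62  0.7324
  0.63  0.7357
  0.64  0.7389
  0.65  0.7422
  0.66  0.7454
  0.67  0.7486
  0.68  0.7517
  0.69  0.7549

60.14

σ√T = 0.5 × 0.5774 = 0.2887
d₁ = [ln(280/320) + (0.016 − 0.055 + 0.5²/2)·0.3333] / 0.2887 = [-0.1335 + 0.0287] / 0.2887 = -0.3633 ≈ -0.36
d₂ = d₁ − σ√T = -0.3633 − 0.2887 = -0.6519 ≈ -0.65
exp(−qT) = exp(−0.055·0.3333) = 0.9818;  exp(−rT) = exp(−0.016·0.3333) = 0.9947
P = 320·0.9947·N(0.65) − 280·0.9818·N(0.36) = 320·0.9947·0.7422 − 280·0.9818·0.6406 = 236.2452 − 176.1035 = 60.1417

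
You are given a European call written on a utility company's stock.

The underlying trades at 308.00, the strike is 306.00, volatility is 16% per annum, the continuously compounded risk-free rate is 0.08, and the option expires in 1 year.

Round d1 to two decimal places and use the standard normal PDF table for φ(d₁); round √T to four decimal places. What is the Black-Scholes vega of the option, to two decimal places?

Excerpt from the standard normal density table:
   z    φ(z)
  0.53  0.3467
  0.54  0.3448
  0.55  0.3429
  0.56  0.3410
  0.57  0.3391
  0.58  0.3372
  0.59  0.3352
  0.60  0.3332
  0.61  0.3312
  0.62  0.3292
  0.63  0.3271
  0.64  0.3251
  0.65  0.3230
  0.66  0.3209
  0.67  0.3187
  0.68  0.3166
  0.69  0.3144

101.39

σ√T = 0.16·√1 = 0.1600
d₁ = [ln(308/306) + (0.08 + ½·0.16²)·1] / (σ√T) = (0.0065 + 0.0928) / 0.1600 = 0.6207 → 0.62
√T = √1 = 1.0000
φ(d₁) = φ(0.62) = 0.3292
vega = S·φ(d₁)·√T = 308·0.3292·1.0000 = 101.3936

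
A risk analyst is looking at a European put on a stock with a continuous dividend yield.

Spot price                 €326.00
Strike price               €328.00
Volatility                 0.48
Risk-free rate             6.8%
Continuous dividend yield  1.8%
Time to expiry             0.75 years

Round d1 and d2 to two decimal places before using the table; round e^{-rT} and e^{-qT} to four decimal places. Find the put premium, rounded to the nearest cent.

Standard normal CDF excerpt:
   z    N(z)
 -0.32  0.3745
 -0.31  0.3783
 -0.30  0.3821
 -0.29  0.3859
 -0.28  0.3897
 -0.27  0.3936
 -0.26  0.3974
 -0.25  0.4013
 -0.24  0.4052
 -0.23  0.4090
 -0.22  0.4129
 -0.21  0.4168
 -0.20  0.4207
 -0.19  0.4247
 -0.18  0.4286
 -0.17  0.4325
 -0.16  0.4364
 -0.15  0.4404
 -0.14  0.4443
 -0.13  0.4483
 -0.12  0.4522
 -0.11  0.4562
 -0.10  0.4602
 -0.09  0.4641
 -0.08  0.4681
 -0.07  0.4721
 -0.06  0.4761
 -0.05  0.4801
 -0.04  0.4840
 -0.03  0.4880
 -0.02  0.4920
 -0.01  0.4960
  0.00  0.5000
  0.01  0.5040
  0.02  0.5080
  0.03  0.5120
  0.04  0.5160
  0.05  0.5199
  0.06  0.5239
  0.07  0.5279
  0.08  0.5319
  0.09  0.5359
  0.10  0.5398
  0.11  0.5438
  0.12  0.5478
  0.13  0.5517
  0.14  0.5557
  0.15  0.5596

€46.62

T = 0.75;  σ√T = 0.4157
ln(S/K) + (r − q + σ²/2)T = ln(326/328) + (0.068 − 0.018 + 0.48²/2)·0.75 = -0.0061 + 0.1239 = 0.1178
d₁ = 0.1178 / 0.4157 = 0.2833 ⇒ 0.28
d₂ = d₁ − σ√T = 0.2833 − 0.4157 = -0.1323 ⇒ -0.13
exp(−qT) = exp(−0.018·0.75) = 0.9866;  exp(−rT) = exp(−0.068·0.75) = 0.9503
N(−d₂) = N(0.13) = 0.5517;  N(−d₁) = N(-0.28) = 0.3897
P = 328·0.9503·0.5517 − 326·0.9866·0.3897 = 171.9640 − 125.3398 = 46.6242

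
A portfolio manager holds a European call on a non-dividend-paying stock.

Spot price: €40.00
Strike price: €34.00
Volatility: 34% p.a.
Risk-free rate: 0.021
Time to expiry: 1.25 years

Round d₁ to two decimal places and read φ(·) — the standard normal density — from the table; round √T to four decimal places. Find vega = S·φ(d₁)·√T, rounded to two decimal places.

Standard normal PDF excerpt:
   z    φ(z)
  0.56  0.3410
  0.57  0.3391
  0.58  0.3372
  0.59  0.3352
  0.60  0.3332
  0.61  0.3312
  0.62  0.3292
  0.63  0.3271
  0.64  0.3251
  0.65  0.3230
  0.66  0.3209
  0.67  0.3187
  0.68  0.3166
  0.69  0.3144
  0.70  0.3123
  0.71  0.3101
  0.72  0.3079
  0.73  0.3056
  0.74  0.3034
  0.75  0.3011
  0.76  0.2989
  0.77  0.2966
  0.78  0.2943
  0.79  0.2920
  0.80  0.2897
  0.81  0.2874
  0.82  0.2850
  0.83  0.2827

T = 1.25;  σ√T = 0.3801
ln(S/K) + (r + σ²/2)T = ln(40/34) + (0.021 + 0.34²/2)·1.25 = 0.1625 + 0.0985 = 0.2610
d₁ = 0.2610 / 0.3801 = 0.6867 → 0.69
√T = √1.25 = 1.1180
φ(d₁) = φ(0.69) = 0.3144
vega = S·φ(d₁)·√T = 40·0.3144·1.1180 = 14.0600
(Vega is the same for a European call and put with the same parameters.)

14.06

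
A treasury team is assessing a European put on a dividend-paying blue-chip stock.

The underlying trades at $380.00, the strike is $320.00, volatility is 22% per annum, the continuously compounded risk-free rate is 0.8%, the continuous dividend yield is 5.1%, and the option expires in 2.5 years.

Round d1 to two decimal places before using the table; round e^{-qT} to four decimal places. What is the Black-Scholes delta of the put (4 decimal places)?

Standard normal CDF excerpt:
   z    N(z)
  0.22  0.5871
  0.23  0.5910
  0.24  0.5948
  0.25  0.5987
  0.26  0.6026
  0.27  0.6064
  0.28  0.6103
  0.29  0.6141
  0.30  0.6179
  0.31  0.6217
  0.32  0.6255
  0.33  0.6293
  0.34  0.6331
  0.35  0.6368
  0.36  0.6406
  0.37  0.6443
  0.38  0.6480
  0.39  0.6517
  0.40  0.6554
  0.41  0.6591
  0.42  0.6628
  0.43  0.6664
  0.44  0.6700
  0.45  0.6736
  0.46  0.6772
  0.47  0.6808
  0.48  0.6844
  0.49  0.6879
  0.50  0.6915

-0.3164

σ√T = 0.22·√2.5 = 0.3479
d₁ = [ln(380/320) + (0.008 − 0.051 + 0.22²/2)·2.5] / 0.3479 = [0.1719 − 0.0470] / 0.3479 = 0.3589 ≈ 0.36
N(d₁) = N(0.36) = 0.6406
Δ_put = e^(−qT)·(N(d₁) − 1) = 0.8803·(0.6406 − 1) = -0.3164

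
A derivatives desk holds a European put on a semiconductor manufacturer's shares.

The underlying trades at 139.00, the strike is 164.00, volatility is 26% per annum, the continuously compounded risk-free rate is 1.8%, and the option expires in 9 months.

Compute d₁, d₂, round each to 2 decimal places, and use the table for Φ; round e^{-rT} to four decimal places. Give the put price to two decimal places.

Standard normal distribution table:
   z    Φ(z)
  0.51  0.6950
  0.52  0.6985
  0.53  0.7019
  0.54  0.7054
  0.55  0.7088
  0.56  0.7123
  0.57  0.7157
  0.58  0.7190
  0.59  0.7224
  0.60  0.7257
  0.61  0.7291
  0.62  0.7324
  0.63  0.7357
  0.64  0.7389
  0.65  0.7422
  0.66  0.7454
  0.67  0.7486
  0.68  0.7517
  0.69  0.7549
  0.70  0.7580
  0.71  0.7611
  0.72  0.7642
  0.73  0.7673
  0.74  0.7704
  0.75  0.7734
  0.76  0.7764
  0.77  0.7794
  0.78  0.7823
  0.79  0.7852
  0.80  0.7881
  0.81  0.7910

28.04

σ√T = 0.26 × 0.8660 = 0.2252
ln(S/K) + (r + σ²/2)T = ln(139/164) + (0.018 + 0.26²/2)·0.75 = -0.1654 + 0.0388 = -0.1265
d₁ = -0.1265 / 0.2252 = -0.5620 which rounds to -0.56
d₂ = d₁ − σ√T = -0.5620 − 0.2252 = -0.7872 which rounds to -0.79
exp(−rT) = exp(−0.018·0.75) = 0.9866
N(−d₂) = N(0.79) = 0.7852;  N(−d₁) = N(0.56) = 0.7123
P = 164·0.9866·0.7852 − 139·0.7123 = 127.0472 − 99.0097 = 28.0375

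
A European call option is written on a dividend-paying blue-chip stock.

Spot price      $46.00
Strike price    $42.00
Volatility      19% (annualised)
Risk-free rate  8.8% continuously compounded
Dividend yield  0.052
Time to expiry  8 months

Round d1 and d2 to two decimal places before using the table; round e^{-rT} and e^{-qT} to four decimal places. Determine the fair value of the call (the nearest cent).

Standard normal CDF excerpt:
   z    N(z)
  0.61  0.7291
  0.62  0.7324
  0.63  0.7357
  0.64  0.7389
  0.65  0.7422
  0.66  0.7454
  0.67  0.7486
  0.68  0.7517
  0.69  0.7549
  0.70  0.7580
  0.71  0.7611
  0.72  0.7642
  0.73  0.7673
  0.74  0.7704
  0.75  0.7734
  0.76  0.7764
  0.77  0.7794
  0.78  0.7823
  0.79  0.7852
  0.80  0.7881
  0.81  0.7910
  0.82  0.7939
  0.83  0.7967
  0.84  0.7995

$5.75

σ√T = 0.19·√0.6667 = 0.1551
ln(S/K) + (r − q + σ²/2)T = ln(46/42) + (0.088 − 0.052 + 0.19²/2)·0.6667 = 0.0910 + 0.0360 = 0.1270
d₁ = 0.1270 / 0.1551 = 0.8187 ⇒ 0.82
d₂ = d₁ − σ√T = 0.8187 − 0.1551 = 0.6635 ⇒ 0.66
e^(−qT) = e^(−0.052·0.6667) = 0.9659;  e^(−rT) = e^(−0.088·0.6667) = 0.9430
N(d₁) = N(0.82) = 0.7939;  N(d₂) = N(0.66) = 0.7454
C = 46·0.9659·0.7939 − 42·0.9430·0.7454 = 35.2741 − 29.5223 = 5.7518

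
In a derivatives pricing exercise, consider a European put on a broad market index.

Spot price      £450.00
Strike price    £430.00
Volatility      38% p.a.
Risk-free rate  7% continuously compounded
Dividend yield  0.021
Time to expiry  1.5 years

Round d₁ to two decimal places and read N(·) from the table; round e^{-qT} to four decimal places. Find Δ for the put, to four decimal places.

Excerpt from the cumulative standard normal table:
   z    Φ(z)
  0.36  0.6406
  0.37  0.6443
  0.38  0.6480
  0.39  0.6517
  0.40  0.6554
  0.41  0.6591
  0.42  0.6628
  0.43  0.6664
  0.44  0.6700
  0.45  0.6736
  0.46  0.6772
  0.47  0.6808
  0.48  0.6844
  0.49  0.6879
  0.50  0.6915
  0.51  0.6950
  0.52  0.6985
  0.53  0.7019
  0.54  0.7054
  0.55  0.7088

T = 1.5;  σ√T = 0.4654
d₁ = [ln(450/430) + (0.07 − 0.021 + 0.38²/2)·1.5] / 0.4654 = [0.0455 + 0.1818] / 0.4654 = 0.4883 ≈ 0.49
N(d₁) = N(0.49) = 0.6879
Δ_put = e^(−qT)·(N(d₁) − 1) = 0.9690·(0.6879 − 1) = -0.3024

-0.3024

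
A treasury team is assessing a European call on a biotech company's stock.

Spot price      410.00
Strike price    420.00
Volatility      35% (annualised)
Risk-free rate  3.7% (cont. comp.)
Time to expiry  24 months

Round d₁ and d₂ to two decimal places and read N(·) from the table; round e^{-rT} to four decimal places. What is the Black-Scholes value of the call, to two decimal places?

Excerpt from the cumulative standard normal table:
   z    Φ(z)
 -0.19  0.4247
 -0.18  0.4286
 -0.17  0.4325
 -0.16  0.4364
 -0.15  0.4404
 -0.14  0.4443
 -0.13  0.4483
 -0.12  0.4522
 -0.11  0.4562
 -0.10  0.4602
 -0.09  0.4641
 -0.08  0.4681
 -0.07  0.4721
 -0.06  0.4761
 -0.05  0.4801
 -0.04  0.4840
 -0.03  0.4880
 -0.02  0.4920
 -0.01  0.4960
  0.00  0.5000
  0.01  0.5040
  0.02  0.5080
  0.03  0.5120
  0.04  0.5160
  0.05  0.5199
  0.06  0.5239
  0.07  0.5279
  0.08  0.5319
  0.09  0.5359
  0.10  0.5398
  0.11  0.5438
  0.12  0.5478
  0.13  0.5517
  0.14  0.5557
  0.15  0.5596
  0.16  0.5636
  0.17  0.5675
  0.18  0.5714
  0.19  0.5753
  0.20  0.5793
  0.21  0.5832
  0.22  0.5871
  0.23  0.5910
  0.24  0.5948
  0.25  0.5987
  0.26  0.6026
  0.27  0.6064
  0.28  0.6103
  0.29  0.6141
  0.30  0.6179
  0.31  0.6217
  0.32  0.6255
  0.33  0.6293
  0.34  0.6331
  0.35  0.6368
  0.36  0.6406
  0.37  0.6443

89.31

T = 2;  σ√T = 0.4950
d₁ = [ln(410/420) + (0.037 + 0.35²/2)·2] / 0.4950 = [-0.0241 + 0.1965] / 0.4950 = 0.3483 which rounds to 0.35
d₂ = d₁ − σ√T = 0.3483 − 0.4950 = -0.1467 which rounds to -0.15
exp(−rT) = exp(−0.037·2) = 0.9287
C = 410·N(0.35) − 420·0.9287·N(-0.15) = 410·0.6368 − 420·0.9287·0.4404 = 261.0880 − 171.7798 = 89.3082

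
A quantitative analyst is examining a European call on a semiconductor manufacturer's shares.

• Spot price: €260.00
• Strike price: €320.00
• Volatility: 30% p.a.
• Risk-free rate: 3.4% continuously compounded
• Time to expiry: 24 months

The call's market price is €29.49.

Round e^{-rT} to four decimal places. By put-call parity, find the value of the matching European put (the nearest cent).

e^(−rT) = e^(−0.034·2) = 0.9343
Put-call parity: C − P = S − K·e^(−rT) = 260 − 320·0.9343 = 260 − 298.9760 = -38.9760
P = C − (C − P) = 29.49 − (-38.9760) = 68.4660

€68.47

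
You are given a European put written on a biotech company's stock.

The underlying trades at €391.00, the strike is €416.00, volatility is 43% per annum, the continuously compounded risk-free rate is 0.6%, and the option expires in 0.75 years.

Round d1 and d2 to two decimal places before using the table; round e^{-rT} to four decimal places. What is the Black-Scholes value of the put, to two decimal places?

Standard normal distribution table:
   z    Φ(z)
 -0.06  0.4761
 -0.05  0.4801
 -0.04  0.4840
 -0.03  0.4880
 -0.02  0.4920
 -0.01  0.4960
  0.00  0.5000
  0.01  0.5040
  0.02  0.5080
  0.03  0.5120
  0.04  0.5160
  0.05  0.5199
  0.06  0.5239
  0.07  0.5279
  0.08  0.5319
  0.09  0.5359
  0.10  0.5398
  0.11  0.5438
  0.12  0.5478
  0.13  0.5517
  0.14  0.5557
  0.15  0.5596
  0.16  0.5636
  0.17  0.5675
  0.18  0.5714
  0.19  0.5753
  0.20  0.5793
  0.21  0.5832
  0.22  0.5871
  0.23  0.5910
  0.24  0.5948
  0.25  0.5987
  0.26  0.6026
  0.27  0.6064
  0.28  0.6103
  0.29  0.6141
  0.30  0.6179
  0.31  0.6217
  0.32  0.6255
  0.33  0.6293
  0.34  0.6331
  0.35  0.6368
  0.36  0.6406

σ√T = 0.43 × 0.8660 = 0.3724
d₁ = [ln(391/416) + (0.006 + 0.43²/2)·0.75] / 0.3724 = [-0.0620 + 0.0738] / 0.3724 = 0.0318 ≈ 0.03
d₂ = d₁ − σ√T = 0.0318 − 0.3724 = -0.3405 ≈ -0.34
e^(−rT) = e^(−0.006·0.75) = 0.9955
P = 416·0.9955·N(0.34) − 391·N(-0.03) = 416·0.9955·0.6331 − 391·0.4880 = 262.1844 − 190.8080 = 71.3764

€71.38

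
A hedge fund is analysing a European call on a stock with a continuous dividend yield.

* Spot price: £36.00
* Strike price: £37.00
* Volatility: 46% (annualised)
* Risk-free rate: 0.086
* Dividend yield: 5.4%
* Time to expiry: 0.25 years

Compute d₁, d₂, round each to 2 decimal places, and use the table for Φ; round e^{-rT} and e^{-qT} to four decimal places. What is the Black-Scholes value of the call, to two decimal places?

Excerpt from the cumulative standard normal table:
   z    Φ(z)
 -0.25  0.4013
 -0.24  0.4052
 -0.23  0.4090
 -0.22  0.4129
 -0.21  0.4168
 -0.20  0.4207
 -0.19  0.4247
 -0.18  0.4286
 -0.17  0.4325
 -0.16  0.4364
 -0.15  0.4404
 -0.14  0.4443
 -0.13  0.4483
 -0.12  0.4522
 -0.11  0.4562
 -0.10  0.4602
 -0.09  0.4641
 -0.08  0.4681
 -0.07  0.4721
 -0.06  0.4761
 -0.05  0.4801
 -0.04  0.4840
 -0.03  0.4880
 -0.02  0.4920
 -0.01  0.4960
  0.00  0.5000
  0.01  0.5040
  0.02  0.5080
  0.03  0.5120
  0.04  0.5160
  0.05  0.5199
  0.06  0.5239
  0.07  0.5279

σ√T = 0.46·√0.25 = 0.2300
d₁ = [ln(36/37) + (0.086 − 0.054 + 0.46²/2)·0.25] / 0.2300 = [-0.0274 + 0.0345] / 0.2300 = 0.0307 ≈ 0.03
d₂ = d₁ − σ√T = 0.0307 − 0.2300 = -0.1993 ≈ -0.20
e^(−qT) = e^(−0.054·0.25) = 0.9866;  e^(−rT) = e^(−0.086·0.25) = 0.9787
N(d₁) = N(0.03) = 0.5120;  N(d₂) = N(-0.20) = 0.4207
C = 36·0.9866·0.5120 − 37·0.9787·0.4207 = 18.1850 − 15.2343 = 2.9507

£2.95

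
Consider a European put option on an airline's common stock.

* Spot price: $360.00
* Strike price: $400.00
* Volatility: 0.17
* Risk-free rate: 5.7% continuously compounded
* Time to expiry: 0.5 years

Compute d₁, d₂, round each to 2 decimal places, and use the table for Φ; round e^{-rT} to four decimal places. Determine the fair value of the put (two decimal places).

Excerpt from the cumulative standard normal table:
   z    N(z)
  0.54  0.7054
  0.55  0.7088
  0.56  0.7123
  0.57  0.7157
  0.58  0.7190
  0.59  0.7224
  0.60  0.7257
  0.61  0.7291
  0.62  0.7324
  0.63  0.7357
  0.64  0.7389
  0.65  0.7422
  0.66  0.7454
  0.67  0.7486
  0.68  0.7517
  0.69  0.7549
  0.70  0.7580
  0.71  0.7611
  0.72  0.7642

T = 0.5;  σ√T = 0.1202
d₁ = [ln(360/400) + (0.057 + ½·0.17²)·0.5] / (σ√T) = (-0.1054 + 0.0357) / 0.1202 = -0.5793 → -0.58
d₂ = -0.5793 − 0.1202 = -0.6995 → -0.70
e^(−rT) = e^(−0.057·0.5) = 0.9719
N(−d₂) = N(0.70) = 0.7580;  N(−d₁) = N(0.58) = 0.7190
P = 400·0.9719·0.7580 − 360·0.7190 = 294.6801 − 258.8400 = 35.8401

$35.84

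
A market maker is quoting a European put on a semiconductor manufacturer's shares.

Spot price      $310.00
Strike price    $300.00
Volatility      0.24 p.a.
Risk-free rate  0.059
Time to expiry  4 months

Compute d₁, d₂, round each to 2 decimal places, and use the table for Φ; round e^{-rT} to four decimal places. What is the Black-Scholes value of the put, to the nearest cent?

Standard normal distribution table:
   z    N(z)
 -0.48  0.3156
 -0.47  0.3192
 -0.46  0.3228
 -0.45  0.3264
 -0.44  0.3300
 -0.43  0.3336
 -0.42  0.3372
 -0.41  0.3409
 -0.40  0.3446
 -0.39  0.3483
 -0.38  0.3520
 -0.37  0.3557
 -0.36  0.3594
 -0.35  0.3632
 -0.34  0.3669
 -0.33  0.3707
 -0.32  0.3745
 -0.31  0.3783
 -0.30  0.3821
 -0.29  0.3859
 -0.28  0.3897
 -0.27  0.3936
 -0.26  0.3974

σ√T = 0.24·√0.3333 = 0.1386
d₁ = [ln(310/300) + (0.059 + ½·0.24²)·0.3333] / (σ√T) = (0.0328 + 0.0293) / 0.1386 = 0.4479 ≈ 0.45
d₂ = 0.4479 − 0.1386 = 0.3093 ≈ 0.31
e^(−rT) = e^(−0.059·0.3333) = 0.9805
P = 300·0.9805·N(-0.31) − 310·N(-0.45) = 300·0.9805·0.3783 − 310·0.3264 = 111.2769 − 101.1840 = 10.0929

$10.09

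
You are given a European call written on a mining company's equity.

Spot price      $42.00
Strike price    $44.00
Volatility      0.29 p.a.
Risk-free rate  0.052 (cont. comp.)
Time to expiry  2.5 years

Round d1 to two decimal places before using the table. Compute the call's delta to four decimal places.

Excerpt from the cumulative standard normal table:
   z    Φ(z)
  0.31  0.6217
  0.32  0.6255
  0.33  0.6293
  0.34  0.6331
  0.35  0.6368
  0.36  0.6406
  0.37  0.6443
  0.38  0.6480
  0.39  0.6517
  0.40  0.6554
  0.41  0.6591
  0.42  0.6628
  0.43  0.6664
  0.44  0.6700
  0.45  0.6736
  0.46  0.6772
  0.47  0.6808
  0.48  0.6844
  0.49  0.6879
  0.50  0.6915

T = 2.5;  σ√T = 0.4585
ln(S/K) + (r + σ²/2)T = ln(42/44) + (0.052 + 0.29²/2)·2.5 = -0.0465 + 0.2351 = 0.1886
d₁ = 0.1886 / 0.4585 = 0.4113 ⇒ 0.41
N(d₁) = N(0.41) = 0.6591
Δ_call = N(d₁) = 0.6591

0.6591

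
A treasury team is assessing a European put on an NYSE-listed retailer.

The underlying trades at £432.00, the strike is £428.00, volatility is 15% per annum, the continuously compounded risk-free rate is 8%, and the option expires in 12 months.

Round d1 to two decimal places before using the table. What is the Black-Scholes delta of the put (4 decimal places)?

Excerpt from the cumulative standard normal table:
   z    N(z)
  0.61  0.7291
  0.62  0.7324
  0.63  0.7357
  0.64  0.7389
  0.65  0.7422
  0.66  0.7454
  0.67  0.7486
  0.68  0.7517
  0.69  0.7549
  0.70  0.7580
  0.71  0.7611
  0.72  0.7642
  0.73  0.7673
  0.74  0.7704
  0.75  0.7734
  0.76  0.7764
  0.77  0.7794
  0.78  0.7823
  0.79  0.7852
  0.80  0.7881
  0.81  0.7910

-0.2514

σ√T = 0.15·√1 = 0.1500
ln(S/K) + (r + σ²/2)T = ln(432/428) + (0.08 + 0.15²/2)·1 = 0.0093 + 0.0912 = 0.1006
d₁ = 0.1006 / 0.1500 = 0.6703 ≈ 0.67
N(d₁) = N(0.67) = 0.7486
Δ_put = N(d₁) − 1 = 0.7486 − 1 = -0.2514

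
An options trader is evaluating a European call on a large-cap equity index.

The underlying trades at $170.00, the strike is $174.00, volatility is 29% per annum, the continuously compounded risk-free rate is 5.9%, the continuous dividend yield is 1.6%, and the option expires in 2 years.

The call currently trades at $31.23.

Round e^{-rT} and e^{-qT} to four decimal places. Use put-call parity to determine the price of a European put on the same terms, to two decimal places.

exp(−qT) = exp(−0.016·2) = 0.9685;  exp(−rT) = exp(−0.059·2) = 0.8887
Put-call parity: C − P = S·e^(−qT) − K·e^(−rT) = 170·0.9685 − 174·0.8887 = 164.6450 − 154.6338 = 10.0112
P = C − (C − P) = 31.23 − (10.0112) = 21.2188

$21.22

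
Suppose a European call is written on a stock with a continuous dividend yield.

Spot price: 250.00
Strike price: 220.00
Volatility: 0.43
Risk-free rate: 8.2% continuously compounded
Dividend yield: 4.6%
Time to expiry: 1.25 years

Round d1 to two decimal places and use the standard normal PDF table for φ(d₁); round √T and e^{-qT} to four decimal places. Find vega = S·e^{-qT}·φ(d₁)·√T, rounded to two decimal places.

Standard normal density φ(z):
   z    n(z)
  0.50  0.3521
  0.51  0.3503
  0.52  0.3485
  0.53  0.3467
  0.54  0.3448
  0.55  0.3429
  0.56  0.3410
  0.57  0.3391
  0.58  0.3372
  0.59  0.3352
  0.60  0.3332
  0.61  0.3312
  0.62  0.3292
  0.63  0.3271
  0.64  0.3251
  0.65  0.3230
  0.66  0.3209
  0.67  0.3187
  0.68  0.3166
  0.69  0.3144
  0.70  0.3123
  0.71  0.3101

87.92

T = 1.25;  σ√T = 0.4808
d₁ = [ln(250/220) + (0.082 − 0.046 + 0.43²/2)·1.25] / 0.4808 = [0.1278 + 0.1606] / 0.4808 = 0.5999 ⇒ 0.60
√T = √1.25 = 1.1180
φ(d₁) = φ(0.60) = 0.3332
exp(−qT) = exp(−0.046·1.25) = 0.9441
vega = S·exp(−qT)·φ(d₁)·√T = 250·0.9441·0.3332·1.1180 = 87.9235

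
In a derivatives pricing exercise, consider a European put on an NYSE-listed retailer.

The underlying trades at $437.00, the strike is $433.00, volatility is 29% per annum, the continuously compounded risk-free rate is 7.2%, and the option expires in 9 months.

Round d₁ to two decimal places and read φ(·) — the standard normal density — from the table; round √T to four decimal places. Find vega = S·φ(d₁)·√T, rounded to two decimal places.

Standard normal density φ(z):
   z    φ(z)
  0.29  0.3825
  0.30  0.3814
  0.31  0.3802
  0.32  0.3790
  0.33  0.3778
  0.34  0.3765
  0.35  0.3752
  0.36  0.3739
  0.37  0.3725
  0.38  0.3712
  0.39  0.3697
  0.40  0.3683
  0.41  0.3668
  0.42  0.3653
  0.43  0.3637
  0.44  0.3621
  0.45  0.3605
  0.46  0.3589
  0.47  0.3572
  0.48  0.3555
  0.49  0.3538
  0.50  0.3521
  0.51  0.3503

σ√T = 0.29·√0.75 = 0.2511
d₁ = [ln(437/433) + (0.072 + ½·0.29²)·0.75] / (σ√T) = (0.0092 + 0.0855) / 0.2511 = 0.3772 → 0.38
√T = √0.75 = 0.8660
φ(d₁) = φ(0.38) = 0.3712
vega = S·φ(d₁)·√T = 437·0.3712·0.8660 = 140.4777
(Vega is the same for a European call and put with the same parameters.)

140.48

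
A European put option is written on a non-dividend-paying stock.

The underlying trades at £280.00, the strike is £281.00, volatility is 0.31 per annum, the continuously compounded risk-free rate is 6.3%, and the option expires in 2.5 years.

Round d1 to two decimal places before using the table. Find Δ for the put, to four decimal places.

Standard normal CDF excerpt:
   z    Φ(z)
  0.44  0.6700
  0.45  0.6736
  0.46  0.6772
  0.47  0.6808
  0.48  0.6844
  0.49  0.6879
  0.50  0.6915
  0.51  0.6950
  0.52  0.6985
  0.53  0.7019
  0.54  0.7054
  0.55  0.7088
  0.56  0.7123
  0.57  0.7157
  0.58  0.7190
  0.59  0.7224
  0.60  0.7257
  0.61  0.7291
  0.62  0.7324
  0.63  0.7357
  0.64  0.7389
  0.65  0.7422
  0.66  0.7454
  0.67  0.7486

-0.2877

σ√T = 0.31·√2.5 = 0.4902
d₁ = [ln(280/281) + (0.063 + 0.31²/2)·2.5] / 0.4902 = [-0.0036 + 0.2776] / 0.4902 = 0.5591 which rounds to 0.56
N(d₁) = N(0.56) = 0.7123
Δ_put = N(d₁) − 1 = 0.7123 − 1 = -0.2877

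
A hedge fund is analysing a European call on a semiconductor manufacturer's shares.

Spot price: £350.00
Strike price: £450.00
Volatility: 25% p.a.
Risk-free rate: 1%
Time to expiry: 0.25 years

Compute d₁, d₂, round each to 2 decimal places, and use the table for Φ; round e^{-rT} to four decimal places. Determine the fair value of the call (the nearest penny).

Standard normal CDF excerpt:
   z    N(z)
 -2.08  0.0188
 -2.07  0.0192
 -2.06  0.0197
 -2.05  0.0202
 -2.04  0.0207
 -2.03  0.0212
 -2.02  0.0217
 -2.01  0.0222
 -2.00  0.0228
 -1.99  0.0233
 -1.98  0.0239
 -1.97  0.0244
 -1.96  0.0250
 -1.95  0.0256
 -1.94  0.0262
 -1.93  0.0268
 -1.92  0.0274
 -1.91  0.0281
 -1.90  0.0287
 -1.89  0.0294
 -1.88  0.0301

£0.31

σ√T = 0.25 × 0.5000 = 0.1250
ln(S/K) + (r + σ²/2)T = ln(350/450) + (0.01 + 0.25²/2)·0.25 = -0.2513 + 0.0103 = -0.2410
d₁ = -0.2410 / 0.1250 = -1.9280 → -1.93
d₂ = d₁ − σ√T = -1.9280 − 0.1250 = -2.0530 → -2.05
exp(−rT) = exp(−0.01·0.25) = 0.9975
N(d₁) = N(-1.93) = 0.0268;  N(d₂) = N(-2.05) = 0.0202
C = 350·0.0268 − 450·0.9975·0.0202 = 9.3800 − 9.0673 = 0.3127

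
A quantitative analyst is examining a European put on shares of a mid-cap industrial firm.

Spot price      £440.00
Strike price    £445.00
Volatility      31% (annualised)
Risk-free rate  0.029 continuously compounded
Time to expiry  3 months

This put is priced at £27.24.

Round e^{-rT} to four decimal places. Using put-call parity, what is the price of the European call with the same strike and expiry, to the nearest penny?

£25.44

exp(−rT) = exp(−0.029·0.25) = 0.9928
Put-call parity: C − P = S − K·e^(−rT) = 440 − 445·0.9928 = 440 − 441.7960 = -1.7960
C = P + (C − P) = 27.24 + (-1.7960) = 25.4440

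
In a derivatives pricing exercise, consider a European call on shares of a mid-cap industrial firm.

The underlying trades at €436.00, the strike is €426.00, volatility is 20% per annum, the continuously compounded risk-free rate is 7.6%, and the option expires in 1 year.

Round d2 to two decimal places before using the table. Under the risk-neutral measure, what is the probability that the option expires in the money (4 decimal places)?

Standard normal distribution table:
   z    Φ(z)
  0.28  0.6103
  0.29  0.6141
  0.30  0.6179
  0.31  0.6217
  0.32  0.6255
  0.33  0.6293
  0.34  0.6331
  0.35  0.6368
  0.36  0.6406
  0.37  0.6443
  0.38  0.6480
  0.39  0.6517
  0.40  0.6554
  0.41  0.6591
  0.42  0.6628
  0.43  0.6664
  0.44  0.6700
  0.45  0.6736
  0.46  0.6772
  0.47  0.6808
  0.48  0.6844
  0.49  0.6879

σ√T = 0.2 × 1.0000 = 0.2000
d₁ = [ln(436/426) + (0.076 + 0.2²/2)·1] / 0.2000 = [0.0232 + 0.0960] / 0.2000 = 0.5960 ⇒ 0.60
d₂ = d₁ − σ√T = 0.5960 − 0.2000 = 0.3960 ⇒ 0.40
Pr(exercise) under Q = N(d₂) = 0.6554

0.6554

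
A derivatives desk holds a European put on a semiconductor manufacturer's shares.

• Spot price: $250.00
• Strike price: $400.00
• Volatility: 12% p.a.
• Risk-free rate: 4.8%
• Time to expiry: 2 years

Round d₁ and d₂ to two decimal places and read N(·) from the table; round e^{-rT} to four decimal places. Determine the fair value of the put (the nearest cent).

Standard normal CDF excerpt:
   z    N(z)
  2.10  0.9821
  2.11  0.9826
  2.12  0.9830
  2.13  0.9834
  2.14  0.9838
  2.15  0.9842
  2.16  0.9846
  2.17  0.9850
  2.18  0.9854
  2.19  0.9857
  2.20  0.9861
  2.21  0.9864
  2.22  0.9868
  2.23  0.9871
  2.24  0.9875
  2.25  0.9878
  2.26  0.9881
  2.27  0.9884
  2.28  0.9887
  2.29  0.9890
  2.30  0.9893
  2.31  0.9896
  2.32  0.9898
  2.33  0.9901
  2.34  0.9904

$113.65

σ√T = 0.12 × 1.4142 = 0.1697
ln(S/K) + (r + σ²/2)T = ln(250/400) + (0.048 + 0.12²/2)·2 = -0.4700 + 0.1104 = -0.3596
d₁ = -0.3596 / 0.1697 = -2.1190 ≈ -2.12
d₂ = d₁ − σ√T = -2.1190 − 0.1697 = -2.2887 ≈ -2.29
exp(−rT) = exp(−0.048·2) = 0.9085
P = 400·0.9085·N(2.29) − 250·N(2.12) = 400·0.9085·0.9890 − 250·0.9830 = 359.4026 − 245.7500 = 113.6526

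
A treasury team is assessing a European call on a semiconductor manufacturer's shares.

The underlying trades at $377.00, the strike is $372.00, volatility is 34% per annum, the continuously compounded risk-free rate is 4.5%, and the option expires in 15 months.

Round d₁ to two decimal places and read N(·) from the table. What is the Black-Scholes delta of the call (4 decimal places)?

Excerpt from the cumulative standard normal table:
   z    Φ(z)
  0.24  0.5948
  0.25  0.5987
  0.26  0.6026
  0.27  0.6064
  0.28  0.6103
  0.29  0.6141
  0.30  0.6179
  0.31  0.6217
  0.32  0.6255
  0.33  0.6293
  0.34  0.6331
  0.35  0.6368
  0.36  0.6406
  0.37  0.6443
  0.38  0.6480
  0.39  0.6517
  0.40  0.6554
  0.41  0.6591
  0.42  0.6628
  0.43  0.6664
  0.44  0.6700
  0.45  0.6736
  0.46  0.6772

σ√T = 0.34 × 1.1180 = 0.3801
d₁ = [ln(377/372) + (0.045 + ½·0.34²)·1.25] / (σ√T) = (0.0134 + 0.1285) / 0.3801 = 0.3732 → 0.37
N(d₁) = N(0.37) = 0.6443
Δ_call = N(d₁) = 0.6443

0.6443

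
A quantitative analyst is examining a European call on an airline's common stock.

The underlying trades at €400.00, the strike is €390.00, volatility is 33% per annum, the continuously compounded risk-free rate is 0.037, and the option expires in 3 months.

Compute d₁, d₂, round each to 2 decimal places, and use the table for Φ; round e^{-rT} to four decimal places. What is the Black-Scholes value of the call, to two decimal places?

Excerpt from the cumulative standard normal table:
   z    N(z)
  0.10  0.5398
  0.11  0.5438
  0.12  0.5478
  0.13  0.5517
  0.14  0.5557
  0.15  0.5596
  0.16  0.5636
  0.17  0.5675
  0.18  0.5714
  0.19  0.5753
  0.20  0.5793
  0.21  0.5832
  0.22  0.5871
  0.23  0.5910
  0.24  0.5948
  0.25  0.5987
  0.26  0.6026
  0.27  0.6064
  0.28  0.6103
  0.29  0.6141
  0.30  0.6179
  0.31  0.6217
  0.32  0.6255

€32.46

T = 0.25;  σ√T = 0.1650
ln(S/K) + (r + σ²/2)T = ln(400/390) + (0.037 + 0.33²/2)·0.25 = 0.0253 + 0.0229 = 0.0482
d₁ = 0.0482 / 0.1650 = 0.2920 which rounds to 0.29
d₂ = d₁ − σ√T = 0.2920 − 0.1650 = 0.1270 which rounds to 0.13
e^(−rT) = e^(−0.037·0.25) = 0.9908
C = 400·N(0.29) − 390·0.9908·N(0.13) = 400·0.6141 − 390·0.9908·0.5517 = 245.6400 − 213.1835 = 32.4565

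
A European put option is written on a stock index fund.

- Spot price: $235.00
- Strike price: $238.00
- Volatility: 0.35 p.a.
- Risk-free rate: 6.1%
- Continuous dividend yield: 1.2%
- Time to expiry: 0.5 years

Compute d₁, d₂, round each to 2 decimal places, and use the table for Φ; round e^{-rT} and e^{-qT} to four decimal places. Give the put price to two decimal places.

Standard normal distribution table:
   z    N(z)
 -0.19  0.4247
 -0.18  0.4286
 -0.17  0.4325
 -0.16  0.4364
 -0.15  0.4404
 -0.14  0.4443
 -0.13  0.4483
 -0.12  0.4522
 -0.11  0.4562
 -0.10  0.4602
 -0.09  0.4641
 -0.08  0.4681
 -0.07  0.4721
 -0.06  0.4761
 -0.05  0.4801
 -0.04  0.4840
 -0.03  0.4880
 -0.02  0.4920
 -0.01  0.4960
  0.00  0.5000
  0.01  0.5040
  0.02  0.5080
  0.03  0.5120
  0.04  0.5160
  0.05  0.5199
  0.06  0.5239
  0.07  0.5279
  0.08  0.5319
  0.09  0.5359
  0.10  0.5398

$21.77

T = 0.5;  σ√T = 0.2475
ln(S/K) + (r − q + σ²/2)T = ln(235/238) + (0.061 − 0.012 + 0.35²/2)·0.5 = -0.0127 + 0.0551 = 0.0424
d₁ = 0.0424 / 0.2475 = 0.1715 ≈ 0.17
d₂ = d₁ − σ√T = 0.1715 − 0.2475 = -0.0760 ≈ -0.08
exp(−qT) = exp(−0.012·0.5) = 0.9940;  exp(−rT) = exp(−0.061·0.5) = 0.9700
N(−d₂) = N(0.08) = 0.5319;  N(−d₁) = N(-0.17) = 0.4325
P = 238·0.9700·0.5319 − 235·0.9940·0.4325 = 122.7944 − 101.0277 = 21.7668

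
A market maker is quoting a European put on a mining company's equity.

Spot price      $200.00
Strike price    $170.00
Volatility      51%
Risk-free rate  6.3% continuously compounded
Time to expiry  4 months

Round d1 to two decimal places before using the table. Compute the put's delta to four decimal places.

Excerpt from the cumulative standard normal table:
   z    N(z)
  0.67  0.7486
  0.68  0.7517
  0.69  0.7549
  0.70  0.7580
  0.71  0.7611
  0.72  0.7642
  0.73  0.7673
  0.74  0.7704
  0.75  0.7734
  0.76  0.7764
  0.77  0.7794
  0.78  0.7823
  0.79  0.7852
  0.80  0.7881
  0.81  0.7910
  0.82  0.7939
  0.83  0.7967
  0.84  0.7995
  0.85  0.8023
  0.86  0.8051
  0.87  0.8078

σ√T = 0.51·√0.3333 = 0.2944
d₁ = [ln(200/170) + (0.063 + 0.51²/2)·0.3333] / 0.2944 = [0.1625 + 0.0643] / 0.2944 = 0.7705 ⇒ 0.77
N(d₁) = N(0.77) = 0.7794
Δ_put = N(d₁) − 1 = 0.7794 − 1 = -0.2206

-0.2206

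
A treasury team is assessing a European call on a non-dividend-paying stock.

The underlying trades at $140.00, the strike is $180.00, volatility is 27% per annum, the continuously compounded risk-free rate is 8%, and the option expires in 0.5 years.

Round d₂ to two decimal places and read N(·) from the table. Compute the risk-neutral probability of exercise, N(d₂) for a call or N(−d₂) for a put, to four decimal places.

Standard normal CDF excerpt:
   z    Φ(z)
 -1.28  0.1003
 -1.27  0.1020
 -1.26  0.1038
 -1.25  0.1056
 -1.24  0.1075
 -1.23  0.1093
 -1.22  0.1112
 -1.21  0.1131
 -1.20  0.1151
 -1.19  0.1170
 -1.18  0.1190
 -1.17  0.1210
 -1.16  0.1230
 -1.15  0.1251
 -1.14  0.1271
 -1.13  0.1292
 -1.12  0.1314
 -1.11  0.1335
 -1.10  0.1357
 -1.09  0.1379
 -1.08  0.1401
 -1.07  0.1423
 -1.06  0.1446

σ√T = 0.27 × 0.7071 = 0.1909
d₁ = [ln(140/180) + (0.08 + 0.27²/2)·0.5] / 0.1909 = [-0.2513 + 0.0582] / 0.1909 = -1.0114 ≈ -1.01
d₂ = d₁ − σ√T = -1.0114 − 0.1909 = -1.2023 ≈ -1.20
Pr(exercise) under Q = N(d₂) = 0.1151

0.1151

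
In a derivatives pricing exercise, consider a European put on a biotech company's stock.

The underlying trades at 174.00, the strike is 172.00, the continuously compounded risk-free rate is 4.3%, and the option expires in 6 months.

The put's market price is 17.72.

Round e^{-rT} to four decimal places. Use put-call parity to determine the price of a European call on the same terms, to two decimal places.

exp(−rT) = exp(−0.043·0.5) = 0.9787
Put-call parity: C − P = S − K·e^(−rT) = 174 − 172·0.9787 = 174 − 168.3364 = 5.6636
C = P + (C − P) = 17.72 + (5.6636) = 23.3836

23.38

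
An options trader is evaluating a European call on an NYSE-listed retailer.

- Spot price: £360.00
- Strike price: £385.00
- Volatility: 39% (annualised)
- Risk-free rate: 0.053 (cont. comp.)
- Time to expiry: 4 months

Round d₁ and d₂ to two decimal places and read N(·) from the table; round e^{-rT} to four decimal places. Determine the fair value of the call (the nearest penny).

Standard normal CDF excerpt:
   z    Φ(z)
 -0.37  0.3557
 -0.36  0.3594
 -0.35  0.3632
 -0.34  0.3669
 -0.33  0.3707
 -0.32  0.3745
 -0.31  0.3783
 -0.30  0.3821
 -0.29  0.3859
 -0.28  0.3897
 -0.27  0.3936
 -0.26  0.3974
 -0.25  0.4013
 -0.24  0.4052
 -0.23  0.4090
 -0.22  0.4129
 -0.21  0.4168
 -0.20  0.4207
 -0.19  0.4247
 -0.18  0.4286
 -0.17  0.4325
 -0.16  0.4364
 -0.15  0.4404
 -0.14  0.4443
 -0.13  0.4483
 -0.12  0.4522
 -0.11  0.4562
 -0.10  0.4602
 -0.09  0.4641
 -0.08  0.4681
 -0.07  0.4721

£24.01

σ√T = 0.39 × 0.5774 = 0.2252
d₁ = [ln(360/385) + (0.053 + ½·0.39²)·0.3333] / (σ√T) = (-0.0671 + 0.0430) / 0.2252 = -0.1071 ≈ -0.11
d₂ = -0.1071 − 0.2252 = -0.3323 ≈ -0.33
e^(−rT) = e^(−0.053·0.3333) = 0.9825
C = 360·N(-0.11) − 385·0.9825·N(-0.33) = 360·0.4562 − 385·0.9825·0.3707 = 164.2320 − 140.2219 = 24.0101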